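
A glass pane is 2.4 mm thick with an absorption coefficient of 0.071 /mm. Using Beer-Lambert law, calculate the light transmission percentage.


Beer-Lambert law: T = exp(-alpha * thickness)
  exponent = -0.071 * 2.4 = -0.1704
  T = exp(-0.1704) = 0.8433
  Percentage = 0.8433 * 100 = 84.33%

84.33%


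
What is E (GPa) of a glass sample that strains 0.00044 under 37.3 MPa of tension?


Young's modulus: E = stress / strain
  E = 37.3 MPa / 0.00044 = 84772.73 MPa
Convert to GPa: 84772.73 / 1000 = 84.77 GPa

84.77 GPa


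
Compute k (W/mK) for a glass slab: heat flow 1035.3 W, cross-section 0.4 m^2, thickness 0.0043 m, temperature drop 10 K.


Fourier's law rearranged: k = Q * t / (A * dT)
  Numerator = 1035.3 * 0.0043 = 4.45179
  Denominator = 0.4 * 10 = 4.0
  k = 4.45179 / 4.0 = 1.113 W/mK

1.113 W/mK


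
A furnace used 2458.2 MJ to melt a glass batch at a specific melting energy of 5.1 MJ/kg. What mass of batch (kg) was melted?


Rearrange E = m * s for m:
  m = E / s
  m = 2458.2 / 5.1 = 482.0 kg

482.0 kg


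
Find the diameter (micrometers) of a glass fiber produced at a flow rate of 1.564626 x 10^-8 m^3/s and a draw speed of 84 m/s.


Cross-sectional area from continuity:
  A = Q / v = 1.564626 x 10^-8 / 84 = 1.86265 x 10^-10 m^2
Diameter from circular cross-section:
  d = sqrt(4A / pi) * 10^6 (m -> um)
  d = sqrt(4 * 1.86265 x 10^-10 / pi) * 10^6 = 15.4 um

15.4 um


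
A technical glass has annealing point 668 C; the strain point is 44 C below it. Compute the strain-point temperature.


Strain point = annealing point - difference:
  T_strain = 668 - 44 = 624 C

624 C


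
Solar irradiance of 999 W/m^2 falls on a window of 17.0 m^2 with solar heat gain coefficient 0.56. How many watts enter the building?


Solar heat gain: Q = Area * SHGC * Irradiance
  Q = 17.0 * 0.56 * 999 = 9510.5 W

9510.5 W


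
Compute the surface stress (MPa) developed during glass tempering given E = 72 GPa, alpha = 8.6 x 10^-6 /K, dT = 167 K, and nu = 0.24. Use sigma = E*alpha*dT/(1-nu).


Tempering stress: sigma = E * alpha * dT / (1 - nu)
  E (MPa) = 72 * 1000 = 72000
  Numerator = 72000 * (8.6 x 10^-6) * 167 = 103.4064
  Denominator = 1 - 0.24 = 0.76
  sigma = 103.4064 / 0.76 = 136.1 MPa

136.1 MPa


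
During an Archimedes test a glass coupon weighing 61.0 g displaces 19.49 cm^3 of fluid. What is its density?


Use the definition of density:
  rho = mass / volume
  rho = 61.0 / 19.49 = 3.13 g/cm^3

3.13 g/cm^3


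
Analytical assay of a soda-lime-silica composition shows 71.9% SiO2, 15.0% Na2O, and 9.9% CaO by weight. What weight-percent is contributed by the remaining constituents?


Sum the three major oxides:
  SiO2 + Na2O + CaO = 71.9 + 15.0 + 9.9 = 96.8%
Subtract from 100%:
  Others = 100 - 96.8 = 3.2%

3.2%


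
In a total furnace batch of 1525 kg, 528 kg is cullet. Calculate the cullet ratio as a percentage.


Cullet ratio = (cullet mass / total batch mass) * 100
  Ratio = 528 / 1525 * 100 = 34.62%

34.62%


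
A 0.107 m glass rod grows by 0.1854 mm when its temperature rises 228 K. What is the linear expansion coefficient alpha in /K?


Rearrange dL = alpha * L0 * dT for alpha:
  alpha = dL / (L0 * dT)
  alpha = (0.1854 / 1000) / (0.107 * 228) = 0.0000076 /K = 7.6 x 10^-6 /K

7.6 x 10^-6 /K


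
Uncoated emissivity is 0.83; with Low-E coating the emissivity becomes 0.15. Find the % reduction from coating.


Percentage reduction = (1 - coated/uncoated) * 100
  Ratio = 0.15 / 0.83 = 0.1807
  Reduction = (1 - 0.1807) * 100 = 81.9%

81.9%


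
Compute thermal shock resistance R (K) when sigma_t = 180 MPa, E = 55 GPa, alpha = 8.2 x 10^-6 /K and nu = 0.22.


Thermal shock resistance: R = sigma * (1 - nu) / (E * alpha)
  Numerator = 180 * (1 - 0.22) = 140.4
  Denominator = 55 * 1000 * (8.2 x 10^-6) = 0.451
  R = 140.4 / 0.451 = 311.3 K

311.3 K


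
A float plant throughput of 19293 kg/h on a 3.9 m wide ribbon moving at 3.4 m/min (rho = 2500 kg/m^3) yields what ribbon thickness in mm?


Ribbon cross-section from mass balance:
  Volume rate = throughput / density = 19293 / 2500 = 7.7172 m^3/h
  thickness = volume rate / (speed * 60 * width), i.e.
  thickness = throughput / (60 * speed * width * density) * 1000
  thickness = 19293 / (60 * 3.4 * 3.9 * 2500) * 1000 = 9.7 mm

9.7 mm


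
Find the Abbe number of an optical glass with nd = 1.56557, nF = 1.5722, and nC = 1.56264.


Abbe number formula: Vd = (nd - 1) / (nF - nC)
  nd - 1 = 1.56557 - 1 = 0.56557
  nF - nC = 1.5722 - 1.56264 = 0.00956
  Vd = 0.56557 / 0.00956 = 59.16

59.16


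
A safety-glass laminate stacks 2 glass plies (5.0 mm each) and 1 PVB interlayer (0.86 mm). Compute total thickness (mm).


Total thickness = glass contribution + PVB contribution
  Glass: 2 * 5.0 = 10.0 mm
  PVB: 1 * 0.86 = 0.86 mm
  Total = 10.0 + 0.86 = 10.86 mm

10.86 mm


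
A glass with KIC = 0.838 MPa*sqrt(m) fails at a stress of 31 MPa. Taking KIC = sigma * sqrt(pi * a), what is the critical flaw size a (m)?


Rearrange KIC = sigma * sqrt(pi * a):
  sqrt(pi * a) = KIC / sigma
  sqrt(pi * a) = 0.838 / 31 = 0.027032
  a = (KIC / sigma)^2 / pi
  a = 0.027032^2 / pi = 0.0002326 m

0.0002326 m


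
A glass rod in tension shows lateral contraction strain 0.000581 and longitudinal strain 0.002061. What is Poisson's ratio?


Poisson's ratio: nu = lateral strain / axial strain
  nu = 0.000581 / 0.002061 = 0.2819

0.2819


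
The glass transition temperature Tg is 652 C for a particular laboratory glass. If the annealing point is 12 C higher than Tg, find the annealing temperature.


The annealing temperature is Tg plus the offset:
  T_anneal = 652 + 12 = 664 C

664 C


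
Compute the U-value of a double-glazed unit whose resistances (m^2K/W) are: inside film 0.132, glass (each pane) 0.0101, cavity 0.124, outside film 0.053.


Total thermal resistance (series):
  R_total = R_in + R_glass + R_air + R_glass + R_out
  R_total = 0.132 + 0.0101 + 0.124 + 0.0101 + 0.053 = 0.3292 m^2K/W
U-value = 1 / R_total = 1 / 0.3292 = 3.038 W/m^2K

3.038 W/m^2K


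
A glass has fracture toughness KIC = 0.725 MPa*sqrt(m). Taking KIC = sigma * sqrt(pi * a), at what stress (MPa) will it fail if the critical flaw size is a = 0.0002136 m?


Rearrange KIC = sigma * sqrt(pi * a):
  sigma = KIC / sqrt(pi * a)
  sqrt(pi * 0.0002136) = 0.025905
  sigma = 0.725 / 0.025905 = 27.99 MPa

27.99 MPa


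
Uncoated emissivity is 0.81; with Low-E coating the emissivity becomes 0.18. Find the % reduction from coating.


Percentage reduction = (1 - coated/uncoated) * 100
  Ratio = 0.18 / 0.81 = 0.2222
  Reduction = (1 - 0.2222) * 100 = 77.8%

77.8%


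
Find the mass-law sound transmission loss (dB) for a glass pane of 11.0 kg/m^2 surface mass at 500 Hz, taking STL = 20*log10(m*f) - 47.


Mass law: STL = 20 * log10(m * f) - 47
  m * f = 11.0 * 500 = 5500
  log10(5500) = 3.74036
  STL = 20 * 3.74036 - 47 = 74.8072 - 47 = 27.8 dB

27.8 dB


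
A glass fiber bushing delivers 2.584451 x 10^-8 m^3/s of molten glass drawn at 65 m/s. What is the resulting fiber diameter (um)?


Cross-sectional area from continuity:
  A = Q / v = 2.584451 x 10^-8 / 65 = 3.976078 x 10^-10 m^2
Diameter from circular cross-section:
  d = sqrt(4A / pi) * 10^6 (m -> um)
  d = sqrt(4 * 3.976078 x 10^-10 / pi) * 10^6 = 22.5 um

22.5 um


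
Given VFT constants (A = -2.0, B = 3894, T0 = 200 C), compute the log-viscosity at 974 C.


VFT equation: log(eta) = A + B / (T - T0)
  T - T0 = 974 - 200 = 774
  B / (T - T0) = 3894 / 774 = 5.031
  log(eta) = -2.0 + 5.031 = 3.031

3.031


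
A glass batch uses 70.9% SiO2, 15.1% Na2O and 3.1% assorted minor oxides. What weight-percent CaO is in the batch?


Pieces sum to 100%:
  CaO = 100 - (SiO2 + Na2O + others)
  CaO = 100 - (70.9 + 15.1 + 3.1) = 10.9%

10.9%


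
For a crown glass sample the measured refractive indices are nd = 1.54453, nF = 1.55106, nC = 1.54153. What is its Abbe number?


Abbe number formula: Vd = (nd - 1) / (nF - nC)
  nd - 1 = 1.54453 - 1 = 0.54453
  nF - nC = 1.55106 - 1.54153 = 0.00953
  Vd = 0.54453 / 0.00953 = 57.14

57.14


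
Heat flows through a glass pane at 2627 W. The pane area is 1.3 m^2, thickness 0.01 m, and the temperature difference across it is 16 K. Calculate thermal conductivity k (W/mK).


Fourier's law rearranged: k = Q * t / (A * dT)
  Numerator = 2627 * 0.01 = 26.27
  Denominator = 1.3 * 16 = 20.8
  k = 26.27 / 20.8 = 1.263 W/mK

1.263 W/mK


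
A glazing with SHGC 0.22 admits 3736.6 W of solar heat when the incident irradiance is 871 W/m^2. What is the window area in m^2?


Rearrange Q = Area * SHGC * Irradiance:
  Area = Q / (SHGC * Irradiance)
  Area = 3736.6 / (0.22 * 871) = 19.5 m^2

19.5 m^2


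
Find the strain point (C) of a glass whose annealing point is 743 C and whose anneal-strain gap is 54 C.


Strain point = annealing point - difference:
  T_strain = 743 - 54 = 689 C

689 C


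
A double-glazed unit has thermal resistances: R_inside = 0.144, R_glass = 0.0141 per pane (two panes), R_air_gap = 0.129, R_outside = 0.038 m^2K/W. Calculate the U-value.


Total thermal resistance (series):
  R_total = R_in + R_glass + R_air + R_glass + R_out
  R_total = 0.144 + 0.0141 + 0.129 + 0.0141 + 0.038 = 0.3392 m^2K/W
U-value = 1 / R_total = 1 / 0.3392 = 2.948 W/m^2K

2.948 W/m^2K


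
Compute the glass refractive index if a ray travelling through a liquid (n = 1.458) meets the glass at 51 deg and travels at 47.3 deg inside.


Apply Snell's law: n1 * sin(theta1) = n2 * sin(theta2)
  n2 = n1 * sin(theta1) / sin(theta2)
  sin(51) = 0.777146
  sin(47.3) = 0.734915
  n2 = 1.458 * 0.777146 / 0.734915 = 1.5418

1.5418


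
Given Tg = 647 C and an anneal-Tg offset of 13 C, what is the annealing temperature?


The annealing temperature is Tg plus the offset:
  T_anneal = 647 + 13 = 660 C

660 C


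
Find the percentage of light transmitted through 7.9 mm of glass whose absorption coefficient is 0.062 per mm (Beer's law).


Beer-Lambert law: T = exp(-alpha * thickness)
  exponent = -0.062 * 7.9 = -0.4898
  T = exp(-0.4898) = 0.6127
  Percentage = 0.6127 * 100 = 61.27%

61.27%


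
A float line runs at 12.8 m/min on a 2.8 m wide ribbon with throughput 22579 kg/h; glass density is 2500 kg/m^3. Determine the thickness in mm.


Ribbon cross-section from mass balance:
  Volume rate = throughput / density = 22579 / 2500 = 9.0316 m^3/h
  thickness = volume rate / (speed * 60 * width), i.e.
  thickness = throughput / (60 * speed * width * density) * 1000
  thickness = 22579 / (60 * 12.8 * 2.8 * 2500) * 1000 = 4.2 mm

4.2 mm


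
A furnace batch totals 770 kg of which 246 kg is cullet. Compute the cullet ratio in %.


Cullet ratio = (cullet mass / total batch mass) * 100
  Ratio = 246 / 770 * 100 = 31.95%

31.95%


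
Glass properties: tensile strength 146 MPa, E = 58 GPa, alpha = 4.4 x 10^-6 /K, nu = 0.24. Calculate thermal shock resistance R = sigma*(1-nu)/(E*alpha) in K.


Thermal shock resistance: R = sigma * (1 - nu) / (E * alpha)
  Numerator = 146 * (1 - 0.24) = 110.96
  Denominator = 58 * 1000 * (4.4 x 10^-6) = 0.2552
  R = 110.96 / 0.2552 = 434.8 K

434.8 K


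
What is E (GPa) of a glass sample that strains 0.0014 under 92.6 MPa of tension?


Young's modulus: E = stress / strain
  E = 92.6 MPa / 0.0014 = 66142.86 MPa
Convert to GPa: 66142.86 / 1000 = 66.14 GPa

66.14 GPa


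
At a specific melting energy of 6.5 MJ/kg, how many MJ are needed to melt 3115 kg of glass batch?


Total energy = mass * specific energy
  E = 3115 * 6.5 = 20247.5 MJ

20247.5 MJ


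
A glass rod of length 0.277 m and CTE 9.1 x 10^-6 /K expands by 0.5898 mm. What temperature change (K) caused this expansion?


Rearrange dL = alpha * L0 * dT for dT:
  dT = dL / (alpha * L0)
  dL (m) = 0.5898 / 1000 = 0.0005898
  dT = 0.0005898 / ((9.1 x 10^-6) * 0.277) = 234.0 K

234.0 K


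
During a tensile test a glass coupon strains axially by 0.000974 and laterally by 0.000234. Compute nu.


Poisson's ratio: nu = lateral strain / axial strain
  nu = 0.000234 / 0.000974 = 0.2402

0.2402


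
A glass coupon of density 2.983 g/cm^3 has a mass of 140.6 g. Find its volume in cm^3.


Rearrange rho = m / V:
  V = m / rho
  V = 140.6 / 2.983 = 47.134 cm^3

47.134 cm^3


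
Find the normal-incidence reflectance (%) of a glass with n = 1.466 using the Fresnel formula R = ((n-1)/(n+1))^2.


Fresnel reflectance at normal incidence:
  R = ((n - 1)/(n + 1))^2
  (n - 1)/(n + 1) = (1.466 - 1)/(1.466 + 1) = 0.18897
  R = 0.18897^2 = 0.0357097
  R(%) = 0.0357097 * 100 = 3.571%

3.571%


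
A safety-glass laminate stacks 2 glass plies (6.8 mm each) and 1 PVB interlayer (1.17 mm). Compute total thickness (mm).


Total thickness = glass contribution + PVB contribution
  Glass: 2 * 6.8 = 13.6 mm
  PVB: 1 * 1.17 = 1.17 mm
  Total = 13.6 + 1.17 = 14.77 mm

14.77 mm


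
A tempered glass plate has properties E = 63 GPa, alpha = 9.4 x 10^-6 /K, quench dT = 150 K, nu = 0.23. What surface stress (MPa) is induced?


Tempering stress: sigma = E * alpha * dT / (1 - nu)
  E (MPa) = 63 * 1000 = 63000
  Numerator = 63000 * (9.4 x 10^-6) * 150 = 88.83
  Denominator = 1 - 0.23 = 0.77
  sigma = 88.83 / 0.77 = 115.4 MPa

115.4 MPa


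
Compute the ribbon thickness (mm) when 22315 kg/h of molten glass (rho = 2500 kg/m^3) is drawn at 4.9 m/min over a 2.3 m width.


Ribbon cross-section from mass balance:
  Volume rate = throughput / density = 22315 / 2500 = 8.926 m^3/h
  thickness = volume rate / (speed * 60 * width), i.e.
  thickness = throughput / (60 * speed * width * density) * 1000
  thickness = 22315 / (60 * 4.9 * 2.3 * 2500) * 1000 = 13.2 mm

13.2 mm


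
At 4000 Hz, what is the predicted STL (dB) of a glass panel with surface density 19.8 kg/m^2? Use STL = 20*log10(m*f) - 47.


Mass law: STL = 20 * log10(m * f) - 47
  m * f = 19.8 * 4000 = 79200
  log10(79200) = 4.89873
  STL = 20 * 4.89873 - 47 = 97.9746 - 47 = 51.0 dB

51.0 dB


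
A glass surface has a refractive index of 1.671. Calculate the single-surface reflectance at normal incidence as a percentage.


Fresnel reflectance at normal incidence:
  R = ((n - 1)/(n + 1))^2
  (n - 1)/(n + 1) = (1.671 - 1)/(1.671 + 1) = 0.251217
  R = 0.251217^2 = 0.06311
  R(%) = 0.06311 * 100 = 6.311%

6.311%


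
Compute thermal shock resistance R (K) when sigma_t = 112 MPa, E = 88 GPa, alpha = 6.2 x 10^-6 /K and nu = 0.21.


Thermal shock resistance: R = sigma * (1 - nu) / (E * alpha)
  Numerator = 112 * (1 - 0.21) = 88.48
  Denominator = 88 * 1000 * (6.2 x 10^-6) = 0.5456
  R = 88.48 / 0.5456 = 162.2 K

162.2 K


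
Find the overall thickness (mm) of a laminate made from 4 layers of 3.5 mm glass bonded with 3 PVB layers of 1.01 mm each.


Total thickness = glass contribution + PVB contribution
  Glass: 4 * 3.5 = 14.0 mm
  PVB: 3 * 1.01 = 3.03 mm
  Total = 14.0 + 3.03 = 17.03 mm

17.03 mm


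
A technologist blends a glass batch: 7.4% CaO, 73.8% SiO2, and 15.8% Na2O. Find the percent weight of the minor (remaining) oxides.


Sum the three major oxides:
  SiO2 + Na2O + CaO = 73.8 + 15.8 + 7.4 = 97.0%
Subtract from 100%:
  Others = 100 - 97.0 = 3.0%

3.0%


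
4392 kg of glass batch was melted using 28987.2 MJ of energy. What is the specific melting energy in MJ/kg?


Rearrange E = m * s for s:
  s = E / m
  s = 28987.2 / 4392 = 6.6 MJ/kg

6.6 MJ/kg


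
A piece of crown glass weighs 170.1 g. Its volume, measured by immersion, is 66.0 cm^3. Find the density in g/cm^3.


Use the definition of density:
  rho = mass / volume
  rho = 170.1 / 66.0 = 2.577 g/cm^3

2.577 g/cm^3


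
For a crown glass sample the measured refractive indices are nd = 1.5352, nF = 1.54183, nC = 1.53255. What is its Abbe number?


Abbe number formula: Vd = (nd - 1) / (nF - nC)
  nd - 1 = 1.5352 - 1 = 0.5352
  nF - nC = 1.54183 - 1.53255 = 0.00928
  Vd = 0.5352 / 0.00928 = 57.67

57.67


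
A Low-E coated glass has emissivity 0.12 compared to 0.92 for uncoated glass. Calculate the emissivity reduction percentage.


Percentage reduction = (1 - coated/uncoated) * 100
  Ratio = 0.12 / 0.92 = 0.1304
  Reduction = (1 - 0.1304) * 100 = 87.0%

87.0%


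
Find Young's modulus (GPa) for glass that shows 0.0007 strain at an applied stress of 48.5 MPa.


Young's modulus: E = stress / strain
  E = 48.5 MPa / 0.0007 = 69285.71 MPa
Convert to GPa: 69285.71 / 1000 = 69.29 GPa

69.29 GPa


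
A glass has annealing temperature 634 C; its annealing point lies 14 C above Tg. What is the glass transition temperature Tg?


Rearrange T_anneal = Tg + offset for Tg:
  Tg = T_anneal - offset = 634 - 14 = 620 C

620 C


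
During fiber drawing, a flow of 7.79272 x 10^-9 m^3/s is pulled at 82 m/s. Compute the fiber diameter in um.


Cross-sectional area from continuity:
  A = Q / v = 7.79272 x 10^-9 / 82 = 9.503317 x 10^-11 m^2
Diameter from circular cross-section:
  d = sqrt(4A / pi) * 10^6 (m -> um)
  d = sqrt(4 * 9.503317 x 10^-11 / pi) * 10^6 = 11.0 um

11.0 um


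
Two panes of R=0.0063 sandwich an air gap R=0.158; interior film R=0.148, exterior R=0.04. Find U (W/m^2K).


Total thermal resistance (series):
  R_total = R_in + R_glass + R_air + R_glass + R_out
  R_total = 0.148 + 0.0063 + 0.158 + 0.0063 + 0.04 = 0.3586 m^2K/W
U-value = 1 / R_total = 1 / 0.3586 = 2.789 W/m^2K

2.789 W/m^2K


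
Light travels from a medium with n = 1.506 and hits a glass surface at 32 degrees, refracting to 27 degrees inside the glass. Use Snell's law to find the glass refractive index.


Apply Snell's law: n1 * sin(theta1) = n2 * sin(theta2)
  n2 = n1 * sin(theta1) / sin(theta2)
  sin(32) = 0.529919
  sin(27) = 0.45399
  n2 = 1.506 * 0.529919 / 0.45399 = 1.7579

1.7579


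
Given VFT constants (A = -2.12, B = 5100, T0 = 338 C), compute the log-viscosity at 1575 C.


VFT equation: log(eta) = A + B / (T - T0)
  T - T0 = 1575 - 338 = 1237
  B / (T - T0) = 5100 / 1237 = 4.123
  log(eta) = -2.12 + 4.123 = 2.003

2.003


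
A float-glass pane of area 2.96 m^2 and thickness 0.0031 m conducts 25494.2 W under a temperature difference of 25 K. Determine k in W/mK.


Fourier's law rearranged: k = Q * t / (A * dT)
  Numerator = 25494.2 * 0.0031 = 79.03202
  Denominator = 2.96 * 25 = 74.0
  k = 79.03202 / 74.0 = 1.068 W/mK

1.068 W/mK


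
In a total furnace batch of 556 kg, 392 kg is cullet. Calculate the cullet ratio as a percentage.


Cullet ratio = (cullet mass / total batch mass) * 100
  Ratio = 392 / 556 * 100 = 70.5%

70.5%


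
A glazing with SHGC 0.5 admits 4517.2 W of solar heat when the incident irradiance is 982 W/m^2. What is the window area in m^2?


Rearrange Q = Area * SHGC * Irradiance:
  Area = Q / (SHGC * Irradiance)
  Area = 4517.2 / (0.5 * 982) = 9.2 m^2

9.2 m^2


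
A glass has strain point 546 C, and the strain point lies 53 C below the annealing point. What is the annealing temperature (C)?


T_anneal = T_strain + gap:
  T_anneal = 546 + 53 = 599 C

599 C


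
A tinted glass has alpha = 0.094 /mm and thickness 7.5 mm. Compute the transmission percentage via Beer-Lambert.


Beer-Lambert law: T = exp(-alpha * thickness)
  exponent = -0.094 * 7.5 = -0.705
  T = exp(-0.705) = 0.4941
  Percentage = 0.4941 * 100 = 49.41%

49.41%


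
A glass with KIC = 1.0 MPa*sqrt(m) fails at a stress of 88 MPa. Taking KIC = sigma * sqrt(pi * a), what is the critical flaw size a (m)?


Rearrange KIC = sigma * sqrt(pi * a):
  sqrt(pi * a) = KIC / sigma
  sqrt(pi * a) = 1.0 / 88 = 0.011364
  a = (KIC / sigma)^2 / pi
  a = 0.011364^2 / pi = 0.0000411 m

0.0000411 m


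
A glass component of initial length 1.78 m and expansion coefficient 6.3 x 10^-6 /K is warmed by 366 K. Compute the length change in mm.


Thermal expansion formula: dL = alpha * L0 * dT
  dL = (6.3 x 10^-6) * 1.78 * 366 = 0.00410432 m
Convert to mm: 0.00410432 * 1000 = 4.1043 mm

4.1043 mm


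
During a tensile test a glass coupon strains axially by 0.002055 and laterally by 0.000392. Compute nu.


Poisson's ratio: nu = lateral strain / axial strain
  nu = 0.000392 / 0.002055 = 0.1908

0.1908


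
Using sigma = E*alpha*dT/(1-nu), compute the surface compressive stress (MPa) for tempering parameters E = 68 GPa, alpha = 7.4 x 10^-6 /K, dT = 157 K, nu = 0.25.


Tempering stress: sigma = E * alpha * dT / (1 - nu)
  E (MPa) = 68 * 1000 = 68000
  Numerator = 68000 * (7.4 x 10^-6) * 157 = 79.0024
  Denominator = 1 - 0.25 = 0.75
  sigma = 79.0024 / 0.75 = 105.3 MPa

105.3 MPa


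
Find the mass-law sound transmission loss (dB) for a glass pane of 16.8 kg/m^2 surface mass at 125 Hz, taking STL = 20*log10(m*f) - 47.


Mass law: STL = 20 * log10(m * f) - 47
  m * f = 16.8 * 125 = 2100
  log10(2100) = 3.32222
  STL = 20 * 3.32222 - 47 = 66.4444 - 47 = 19.4 dB

19.4 dB


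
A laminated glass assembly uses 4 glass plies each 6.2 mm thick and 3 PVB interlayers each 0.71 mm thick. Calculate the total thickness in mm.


Total thickness = glass contribution + PVB contribution
  Glass: 4 * 6.2 = 24.8 mm
  PVB: 3 * 0.71 = 2.13 mm
  Total = 24.8 + 2.13 = 26.93 mm

26.93 mm


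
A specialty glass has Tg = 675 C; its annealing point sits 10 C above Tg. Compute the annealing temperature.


The annealing temperature is Tg plus the offset:
  T_anneal = 675 + 10 = 685 C

685 C


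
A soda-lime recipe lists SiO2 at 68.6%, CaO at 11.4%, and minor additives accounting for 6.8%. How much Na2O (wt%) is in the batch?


Pieces sum to 100%:
  Na2O = 100 - (SiO2 + CaO + others)
  Na2O = 100 - (68.6 + 11.4 + 6.8) = 13.2%

13.2%


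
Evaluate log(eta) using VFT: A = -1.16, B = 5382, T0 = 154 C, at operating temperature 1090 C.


VFT equation: log(eta) = A + B / (T - T0)
  T - T0 = 1090 - 154 = 936
  B / (T - T0) = 5382 / 936 = 5.75
  log(eta) = -1.16 + 5.75 = 4.59

4.59


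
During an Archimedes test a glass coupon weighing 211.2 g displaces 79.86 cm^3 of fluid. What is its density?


Use the definition of density:
  rho = mass / volume
  rho = 211.2 / 79.86 = 2.645 g/cm^3

2.645 g/cm^3


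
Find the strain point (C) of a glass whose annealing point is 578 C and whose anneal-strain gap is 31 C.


Strain point = annealing point - difference:
  T_strain = 578 - 31 = 547 C

547 C


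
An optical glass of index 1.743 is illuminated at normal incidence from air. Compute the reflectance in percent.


Fresnel reflectance at normal incidence:
  R = ((n - 1)/(n + 1))^2
  (n - 1)/(n + 1) = (1.743 - 1)/(1.743 + 1) = 0.270871
  R = 0.270871^2 = 0.0733711
  R(%) = 0.0733711 * 100 = 7.337%

7.337%


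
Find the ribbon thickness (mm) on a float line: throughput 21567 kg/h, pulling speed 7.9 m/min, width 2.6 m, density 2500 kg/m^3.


Ribbon cross-section from mass balance:
  Volume rate = throughput / density = 21567 / 2500 = 8.6268 m^3/h
  thickness = volume rate / (speed * 60 * width), i.e.
  thickness = throughput / (60 * speed * width * density) * 1000
  thickness = 21567 / (60 * 7.9 * 2.6 * 2500) * 1000 = 7.0 mm

7.0 mm


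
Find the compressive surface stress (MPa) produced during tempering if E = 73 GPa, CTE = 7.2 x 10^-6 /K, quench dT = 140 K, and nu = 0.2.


Tempering stress: sigma = E * alpha * dT / (1 - nu)
  E (MPa) = 73 * 1000 = 73000
  Numerator = 73000 * (7.2 x 10^-6) * 140 = 73.584
  Denominator = 1 - 0.2 = 0.8
  sigma = 73.584 / 0.8 = 92.0 MPa

92.0 MPa


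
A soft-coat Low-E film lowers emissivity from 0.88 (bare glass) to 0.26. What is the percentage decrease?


Percentage reduction = (1 - coated/uncoated) * 100
  Ratio = 0.26 / 0.88 = 0.2955
  Reduction = (1 - 0.2955) * 100 = 70.5%

70.5%


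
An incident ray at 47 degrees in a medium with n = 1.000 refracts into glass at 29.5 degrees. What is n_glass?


Apply Snell's law: n1 * sin(theta1) = n2 * sin(theta2)
  n2 = n1 * sin(theta1) / sin(theta2)
  sin(47) = 0.731354
  sin(29.5) = 0.492424
  n2 = 1.000 * 0.731354 / 0.492424 = 1.4852

1.4852


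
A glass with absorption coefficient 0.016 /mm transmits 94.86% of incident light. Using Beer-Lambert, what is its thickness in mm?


Rearrange T = exp(-alpha * thickness):
  thickness = -ln(T) / alpha
  T = 94.86/100 = 0.9486
  ln(T) = -0.05277
  -ln(T) = 0.05277
  thickness = 0.05277 / 0.016 = 3.3 mm

3.3 mm


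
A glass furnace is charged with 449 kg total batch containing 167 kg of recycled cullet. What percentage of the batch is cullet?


Cullet ratio = (cullet mass / total batch mass) * 100
  Ratio = 167 / 449 * 100 = 37.19%

37.19%


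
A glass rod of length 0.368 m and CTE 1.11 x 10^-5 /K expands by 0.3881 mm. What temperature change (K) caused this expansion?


Rearrange dL = alpha * L0 * dT for dT:
  dT = dL / (alpha * L0)
  dL (m) = 0.3881 / 1000 = 0.0003881
  dT = 0.0003881 / ((1.11 x 10^-5) * 0.368) = 95.0 K

95.0 K


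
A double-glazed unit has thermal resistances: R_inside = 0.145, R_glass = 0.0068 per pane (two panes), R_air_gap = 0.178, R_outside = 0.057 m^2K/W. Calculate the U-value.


Total thermal resistance (series):
  R_total = R_in + R_glass + R_air + R_glass + R_out
  R_total = 0.145 + 0.0068 + 0.178 + 0.0068 + 0.057 = 0.3936 m^2K/W
U-value = 1 / R_total = 1 / 0.3936 = 2.541 W/m^2K

2.541 W/m^2K


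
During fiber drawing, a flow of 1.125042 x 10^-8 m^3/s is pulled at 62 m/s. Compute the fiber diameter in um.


Cross-sectional area from continuity:
  A = Q / v = 1.125042 x 10^-8 / 62 = 1.814584 x 10^-10 m^2
Diameter from circular cross-section:
  d = sqrt(4A / pi) * 10^6 (m -> um)
  d = sqrt(4 * 1.814584 x 10^-10 / pi) * 10^6 = 15.2 um

15.2 um


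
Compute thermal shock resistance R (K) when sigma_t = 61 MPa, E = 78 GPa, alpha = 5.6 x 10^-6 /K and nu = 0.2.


Thermal shock resistance: R = sigma * (1 - nu) / (E * alpha)
  Numerator = 61 * (1 - 0.2) = 48.8
  Denominator = 78 * 1000 * (5.6 x 10^-6) = 0.4368
  R = 48.8 / 0.4368 = 111.7 K

111.7 K


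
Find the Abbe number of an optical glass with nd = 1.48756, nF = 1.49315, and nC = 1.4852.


Abbe number formula: Vd = (nd - 1) / (nF - nC)
  nd - 1 = 1.48756 - 1 = 0.48756
  nF - nC = 1.49315 - 1.4852 = 0.00795
  Vd = 0.48756 / 0.00795 = 61.33

61.33


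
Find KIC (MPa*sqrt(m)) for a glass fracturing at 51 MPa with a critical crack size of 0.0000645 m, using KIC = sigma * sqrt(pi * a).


Fracture toughness: KIC = sigma * sqrt(pi * a)
  pi * a = pi * 0.0000645 = 0.000202633
  sqrt(pi * a) = 0.014235
  KIC = 51 * 0.014235 = 0.726 MPa*sqrt(m)

0.726 MPa*sqrt(m)


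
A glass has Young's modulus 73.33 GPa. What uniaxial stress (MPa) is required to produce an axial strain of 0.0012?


Rearrange E = sigma / epsilon:
  sigma = E * epsilon
  E (MPa) = 73.33 * 1000 = 73330
  sigma = 73330 * 0.0012 = 88.0 MPa

88.0 MPa


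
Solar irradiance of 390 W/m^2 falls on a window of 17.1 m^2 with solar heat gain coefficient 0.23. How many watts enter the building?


Solar heat gain: Q = Area * SHGC * Irradiance
  Q = 17.1 * 0.23 * 390 = 1533.9 W

1533.9 W


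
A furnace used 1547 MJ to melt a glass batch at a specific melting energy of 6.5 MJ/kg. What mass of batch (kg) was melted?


Rearrange E = m * s for m:
  m = E / s
  m = 1547 / 6.5 = 238.0 kg

238.0 kg


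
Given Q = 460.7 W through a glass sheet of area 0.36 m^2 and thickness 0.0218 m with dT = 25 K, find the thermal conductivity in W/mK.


Fourier's law rearranged: k = Q * t / (A * dT)
  Numerator = 460.7 * 0.0218 = 10.04326
  Denominator = 0.36 * 25 = 9.0
  k = 10.04326 / 9.0 = 1.116 W/mK

1.116 W/mK


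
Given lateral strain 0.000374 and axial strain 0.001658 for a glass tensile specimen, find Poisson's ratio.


Poisson's ratio: nu = lateral strain / axial strain
  nu = 0.000374 / 0.001658 = 0.2256

0.2256


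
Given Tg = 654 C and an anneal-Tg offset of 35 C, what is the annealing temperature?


The annealing temperature is Tg plus the offset:
  T_anneal = 654 + 35 = 689 C

689 C


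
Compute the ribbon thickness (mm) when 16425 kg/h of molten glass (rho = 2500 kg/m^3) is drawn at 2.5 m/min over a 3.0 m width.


Ribbon cross-section from mass balance:
  Volume rate = throughput / density = 16425 / 2500 = 6.57 m^3/h
  thickness = volume rate / (speed * 60 * width), i.e.
  thickness = throughput / (60 * speed * width * density) * 1000
  thickness = 16425 / (60 * 2.5 * 3.0 * 2500) * 1000 = 14.6 mm

14.6 mm


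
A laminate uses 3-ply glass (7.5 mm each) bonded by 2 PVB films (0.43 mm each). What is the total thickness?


Total thickness = glass contribution + PVB contribution
  Glass: 3 * 7.5 = 22.5 mm
  PVB: 2 * 0.43 = 0.86 mm
  Total = 22.5 + 0.86 = 23.36 mm

23.36 mm


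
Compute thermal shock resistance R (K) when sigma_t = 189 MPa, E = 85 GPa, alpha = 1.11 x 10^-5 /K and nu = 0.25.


Thermal shock resistance: R = sigma * (1 - nu) / (E * alpha)
  Numerator = 189 * (1 - 0.25) = 141.75
  Denominator = 85 * 1000 * (1.11 x 10^-5) = 0.9435
  R = 141.75 / 0.9435 = 150.2 K

150.2 K


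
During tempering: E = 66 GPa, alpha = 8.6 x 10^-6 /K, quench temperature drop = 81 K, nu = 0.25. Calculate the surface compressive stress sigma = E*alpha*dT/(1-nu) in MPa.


Tempering stress: sigma = E * alpha * dT / (1 - nu)
  E (MPa) = 66 * 1000 = 66000
  Numerator = 66000 * (8.6 x 10^-6) * 81 = 45.9756
  Denominator = 1 - 0.25 = 0.75
  sigma = 45.9756 / 0.75 = 61.3 MPa

61.3 MPa


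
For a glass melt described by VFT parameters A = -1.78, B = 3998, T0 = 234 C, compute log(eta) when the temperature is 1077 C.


VFT equation: log(eta) = A + B / (T - T0)
  T - T0 = 1077 - 234 = 843
  B / (T - T0) = 3998 / 843 = 4.743
  log(eta) = -1.78 + 4.743 = 2.963

2.963


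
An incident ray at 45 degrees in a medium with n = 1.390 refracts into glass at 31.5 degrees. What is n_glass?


Apply Snell's law: n1 * sin(theta1) = n2 * sin(theta2)
  n2 = n1 * sin(theta1) / sin(theta2)
  sin(45) = 0.707107
  sin(31.5) = 0.522499
  n2 = 1.390 * 0.707107 / 0.522499 = 1.8811

1.8811


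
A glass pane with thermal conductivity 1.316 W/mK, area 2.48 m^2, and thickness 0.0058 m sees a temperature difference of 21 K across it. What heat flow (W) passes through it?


Fourier's law: Q = k * A * dT / t
  Q = 1.316 * 2.48 * 21 / 0.0058
  Q = 68.53728 / 0.0058 = 11816.8 W

11816.8 W


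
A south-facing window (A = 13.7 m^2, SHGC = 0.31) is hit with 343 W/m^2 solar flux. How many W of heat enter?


Solar heat gain: Q = Area * SHGC * Irradiance
  Q = 13.7 * 0.31 * 343 = 1456.7 W

1456.7 W


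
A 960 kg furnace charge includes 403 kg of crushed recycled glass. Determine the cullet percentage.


Cullet ratio = (cullet mass / total batch mass) * 100
  Ratio = 403 / 960 * 100 = 41.98%

41.98%


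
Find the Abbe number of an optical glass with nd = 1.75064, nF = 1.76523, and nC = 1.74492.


Abbe number formula: Vd = (nd - 1) / (nF - nC)
  nd - 1 = 1.75064 - 1 = 0.75064
  nF - nC = 1.76523 - 1.74492 = 0.02031
  Vd = 0.75064 / 0.02031 = 36.96

36.96


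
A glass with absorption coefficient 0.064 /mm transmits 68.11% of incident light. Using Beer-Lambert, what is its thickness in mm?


Rearrange T = exp(-alpha * thickness):
  thickness = -ln(T) / alpha
  T = 68.11/100 = 0.6811
  ln(T) = -0.38405
  -ln(T) = 0.38405
  thickness = 0.38405 / 0.064 = 6.0 mm

6.0 mm


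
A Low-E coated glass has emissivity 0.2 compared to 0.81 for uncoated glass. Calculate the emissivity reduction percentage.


Percentage reduction = (1 - coated/uncoated) * 100
  Ratio = 0.2 / 0.81 = 0.2469
  Reduction = (1 - 0.2469) * 100 = 75.3%

75.3%


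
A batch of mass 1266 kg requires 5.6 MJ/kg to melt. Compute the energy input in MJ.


Total energy = mass * specific energy
  E = 1266 * 5.6 = 7089.6 MJ

7089.6 MJ


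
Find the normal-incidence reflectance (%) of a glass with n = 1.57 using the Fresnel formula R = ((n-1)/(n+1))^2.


Fresnel reflectance at normal incidence:
  R = ((n - 1)/(n + 1))^2
  (n - 1)/(n + 1) = (1.57 - 1)/(1.57 + 1) = 0.22179
  R = 0.22179^2 = 0.0491908
  R(%) = 0.0491908 * 100 = 4.919%

4.919%


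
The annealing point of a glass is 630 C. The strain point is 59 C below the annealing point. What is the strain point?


Strain point = annealing point - difference:
  T_strain = 630 - 59 = 571 C

571 C


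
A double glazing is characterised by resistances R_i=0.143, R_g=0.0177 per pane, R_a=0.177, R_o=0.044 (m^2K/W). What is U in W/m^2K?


Total thermal resistance (series):
  R_total = R_in + R_glass + R_air + R_glass + R_out
  R_total = 0.143 + 0.0177 + 0.177 + 0.0177 + 0.044 = 0.3994 m^2K/W
U-value = 1 / R_total = 1 / 0.3994 = 2.504 W/m^2K

2.504 W/m^2K


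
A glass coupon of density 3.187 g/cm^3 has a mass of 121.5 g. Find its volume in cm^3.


Rearrange rho = m / V:
  V = m / rho
  V = 121.5 / 3.187 = 38.124 cm^3

38.124 cm^3


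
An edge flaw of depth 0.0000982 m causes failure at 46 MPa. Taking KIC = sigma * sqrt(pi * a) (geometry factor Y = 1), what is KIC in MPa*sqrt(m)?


Fracture toughness: KIC = sigma * sqrt(pi * a)
  pi * a = pi * 0.0000982 = 0.000308504
  sqrt(pi * a) = 0.017564
  KIC = 46 * 0.017564 = 0.808 MPa*sqrt(m)

0.808 MPa*sqrt(m)


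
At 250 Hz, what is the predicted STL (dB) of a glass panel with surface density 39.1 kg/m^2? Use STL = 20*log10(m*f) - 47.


Mass law: STL = 20 * log10(m * f) - 47
  m * f = 39.1 * 250 = 9775
  log10(9775) = 3.99012
  STL = 20 * 3.99012 - 47 = 79.8024 - 47 = 32.8 dB

32.8 dB


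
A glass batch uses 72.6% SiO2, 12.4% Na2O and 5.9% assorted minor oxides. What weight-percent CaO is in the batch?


Pieces sum to 100%:
  CaO = 100 - (SiO2 + Na2O + others)
  CaO = 100 - (72.6 + 12.4 + 5.9) = 9.1%

9.1%


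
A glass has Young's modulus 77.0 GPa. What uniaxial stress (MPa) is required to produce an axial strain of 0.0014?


Rearrange E = sigma / epsilon:
  sigma = E * epsilon
  E (MPa) = 77.0 * 1000 = 77000
  sigma = 77000 * 0.0014 = 107.8 MPa

107.8 MPa


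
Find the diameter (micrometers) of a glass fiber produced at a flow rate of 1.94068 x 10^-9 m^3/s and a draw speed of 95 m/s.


Cross-sectional area from continuity:
  A = Q / v = 1.94068 x 10^-9 / 95 = 2.042821 x 10^-11 m^2
Diameter from circular cross-section:
  d = sqrt(4A / pi) * 10^6 (m -> um)
  d = sqrt(4 * 2.042821 x 10^-11 / pi) * 10^6 = 5.1 um

5.1 um


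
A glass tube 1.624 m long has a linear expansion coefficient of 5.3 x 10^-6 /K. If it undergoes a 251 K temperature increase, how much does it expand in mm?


Thermal expansion formula: dL = alpha * L0 * dT
  dL = (5.3 x 10^-6) * 1.624 * 251 = 0.00216041 m
Convert to mm: 0.00216041 * 1000 = 2.1604 mm

2.1604 mm


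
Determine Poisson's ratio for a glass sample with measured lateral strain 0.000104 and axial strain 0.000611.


Poisson's ratio: nu = lateral strain / axial strain
  nu = 0.000104 / 0.000611 = 0.1702

0.1702


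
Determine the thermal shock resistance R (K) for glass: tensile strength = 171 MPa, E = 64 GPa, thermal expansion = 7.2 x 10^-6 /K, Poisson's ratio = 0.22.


Thermal shock resistance: R = sigma * (1 - nu) / (E * alpha)
  Numerator = 171 * (1 - 0.22) = 133.38
  Denominator = 64 * 1000 * (7.2 x 10^-6) = 0.4608
  R = 133.38 / 0.4608 = 289.5 K

289.5 K


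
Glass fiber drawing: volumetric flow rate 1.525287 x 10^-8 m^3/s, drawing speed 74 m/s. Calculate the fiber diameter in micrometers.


Cross-sectional area from continuity:
  A = Q / v = 1.525287 x 10^-8 / 74 = 2.061199 x 10^-10 m^2
Diameter from circular cross-section:
  d = sqrt(4A / pi) * 10^6 (m -> um)
  d = sqrt(4 * 2.061199 x 10^-10 / pi) * 10^6 = 16.2 um

16.2 um


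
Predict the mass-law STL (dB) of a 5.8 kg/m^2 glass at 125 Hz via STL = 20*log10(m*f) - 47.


Mass law: STL = 20 * log10(m * f) - 47
  m * f = 5.8 * 125 = 725
  log10(725) = 2.86034
  STL = 20 * 2.86034 - 47 = 57.2068 - 47 = 10.2 dB

10.2 dB


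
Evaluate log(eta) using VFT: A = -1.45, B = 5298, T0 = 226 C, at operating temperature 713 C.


VFT equation: log(eta) = A + B / (T - T0)
  T - T0 = 713 - 226 = 487
  B / (T - T0) = 5298 / 487 = 10.879
  log(eta) = -1.45 + 10.879 = 9.429

9.429


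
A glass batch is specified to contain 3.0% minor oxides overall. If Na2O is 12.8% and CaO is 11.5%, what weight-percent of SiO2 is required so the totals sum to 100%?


Known pieces sum to 100%:
  SiO2 = 100 - (others + Na2O + CaO)
  SiO2 = 100 - (3.0 + 12.8 + 11.5) = 72.7%

72.7%


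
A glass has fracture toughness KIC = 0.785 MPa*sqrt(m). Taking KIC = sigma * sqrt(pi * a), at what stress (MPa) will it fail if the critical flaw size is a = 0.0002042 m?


Rearrange KIC = sigma * sqrt(pi * a):
  sigma = KIC / sqrt(pi * a)
  sqrt(pi * 0.0002042) = 0.025328
  sigma = 0.785 / 0.025328 = 30.99 MPa

30.99 MPa


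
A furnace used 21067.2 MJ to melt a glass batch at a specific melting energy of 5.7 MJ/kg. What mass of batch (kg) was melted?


Rearrange E = m * s for m:
  m = E / s
  m = 21067.2 / 5.7 = 3696.0 kg

3696.0 kg


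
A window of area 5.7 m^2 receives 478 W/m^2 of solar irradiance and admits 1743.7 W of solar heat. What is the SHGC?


Rearrange Q = Area * SHGC * Irradiance:
  SHGC = Q / (Area * Irradiance)
  SHGC = 1743.7 / (5.7 * 478) = 0.64

0.64


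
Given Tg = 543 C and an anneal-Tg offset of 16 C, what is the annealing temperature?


The annealing temperature is Tg plus the offset:
  T_anneal = 543 + 16 = 559 C

559 C


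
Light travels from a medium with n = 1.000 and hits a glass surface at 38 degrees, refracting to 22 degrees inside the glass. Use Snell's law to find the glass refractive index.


Apply Snell's law: n1 * sin(theta1) = n2 * sin(theta2)
  n2 = n1 * sin(theta1) / sin(theta2)
  sin(38) = 0.615661
  sin(22) = 0.374607
  n2 = 1.000 * 0.615661 / 0.374607 = 1.6435

1.6435


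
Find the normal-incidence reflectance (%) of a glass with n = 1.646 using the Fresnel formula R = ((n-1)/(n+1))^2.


Fresnel reflectance at normal incidence:
  R = ((n - 1)/(n + 1))^2
  (n - 1)/(n + 1) = (1.646 - 1)/(1.646 + 1) = 0.244142
  R = 0.244142^2 = 0.0596053
  R(%) = 0.0596053 * 100 = 5.961%

5.961%


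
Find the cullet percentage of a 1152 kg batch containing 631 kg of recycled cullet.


Cullet ratio = (cullet mass / total batch mass) * 100
  Ratio = 631 / 1152 * 100 = 54.77%

54.77%


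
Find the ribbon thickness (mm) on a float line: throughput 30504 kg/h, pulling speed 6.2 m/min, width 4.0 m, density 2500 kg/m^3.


Ribbon cross-section from mass balance:
  Volume rate = throughput / density = 30504 / 2500 = 12.2016 m^3/h
  thickness = volume rate / (speed * 60 * width), i.e.
  thickness = throughput / (60 * speed * width * density) * 1000
  thickness = 30504 / (60 * 6.2 * 4.0 * 2500) * 1000 = 8.2 mm

8.2 mm


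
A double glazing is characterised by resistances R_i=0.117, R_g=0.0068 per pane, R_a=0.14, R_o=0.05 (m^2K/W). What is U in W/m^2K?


Total thermal resistance (series):
  R_total = R_in + R_glass + R_air + R_glass + R_out
  R_total = 0.117 + 0.0068 + 0.14 + 0.0068 + 0.05 = 0.3206 m^2K/W
U-value = 1 / R_total = 1 / 0.3206 = 3.119 W/m^2K

3.119 W/m^2K


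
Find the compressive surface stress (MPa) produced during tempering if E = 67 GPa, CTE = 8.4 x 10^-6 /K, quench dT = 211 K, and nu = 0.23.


Tempering stress: sigma = E * alpha * dT / (1 - nu)
  E (MPa) = 67 * 1000 = 67000
  Numerator = 67000 * (8.4 x 10^-6) * 211 = 118.7508
  Denominator = 1 - 0.23 = 0.77
  sigma = 118.7508 / 0.77 = 154.2 MPa

154.2 MPa


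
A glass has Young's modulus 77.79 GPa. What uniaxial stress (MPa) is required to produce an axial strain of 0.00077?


Rearrange E = sigma / epsilon:
  sigma = E * epsilon
  E (MPa) = 77.79 * 1000 = 77790
  sigma = 77790 * 0.00077 = 59.9 MPa

59.9 MPa


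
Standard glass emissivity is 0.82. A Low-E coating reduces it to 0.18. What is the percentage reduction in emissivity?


Percentage reduction = (1 - coated/uncoated) * 100
  Ratio = 0.18 / 0.82 = 0.2195
  Reduction = (1 - 0.2195) * 100 = 78.0%

78.0%


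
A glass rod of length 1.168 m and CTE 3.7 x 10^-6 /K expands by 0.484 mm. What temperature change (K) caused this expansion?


Rearrange dL = alpha * L0 * dT for dT:
  dT = dL / (alpha * L0)
  dL (m) = 0.484 / 1000 = 0.000484
  dT = 0.000484 / ((3.7 x 10^-6) * 1.168) = 112.0 K

112.0 K
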